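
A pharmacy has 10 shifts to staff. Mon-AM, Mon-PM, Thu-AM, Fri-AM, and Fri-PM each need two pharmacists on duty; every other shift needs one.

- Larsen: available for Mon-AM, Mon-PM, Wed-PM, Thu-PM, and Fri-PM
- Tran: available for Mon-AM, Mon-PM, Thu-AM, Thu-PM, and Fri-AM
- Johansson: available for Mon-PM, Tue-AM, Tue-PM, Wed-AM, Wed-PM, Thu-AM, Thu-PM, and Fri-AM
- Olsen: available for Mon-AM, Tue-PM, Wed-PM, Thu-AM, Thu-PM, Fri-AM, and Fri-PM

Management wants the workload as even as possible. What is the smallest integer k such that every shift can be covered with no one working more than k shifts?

With 4 pharmacists and 15 worker-slots to fill, someone must work at least ⌈15/4⌉ = 4 shifts, so k ≥ 4.
k = 4 works: Mon-AM→Larsen+Tran, Mon-PM→Larsen+Tran, Tue-AM→Johansson, Tue-PM→Johansson, Wed-AM→Johansson, Wed-PM→Larsen, Thu-AM→Tran+Johansson, Thu-PM→Olsen, Fri-AM→Tran+Olsen, Fri-PM→Larsen+Olsen.
Loads: Larsen 4, Tran 4, Johansson 4, Olsen 3 — all ≤ 4.

4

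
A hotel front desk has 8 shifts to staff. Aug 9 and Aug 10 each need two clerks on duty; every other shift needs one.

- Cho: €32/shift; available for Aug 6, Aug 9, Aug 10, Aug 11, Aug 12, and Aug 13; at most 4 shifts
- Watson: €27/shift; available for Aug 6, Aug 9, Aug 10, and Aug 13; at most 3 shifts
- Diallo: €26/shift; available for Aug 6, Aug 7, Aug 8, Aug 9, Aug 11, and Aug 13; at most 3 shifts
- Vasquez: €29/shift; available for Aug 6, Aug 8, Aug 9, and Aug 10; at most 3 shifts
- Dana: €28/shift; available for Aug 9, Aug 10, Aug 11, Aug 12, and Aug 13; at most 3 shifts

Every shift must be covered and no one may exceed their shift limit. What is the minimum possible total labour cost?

Aug 7 can only be covered by Diallo, so that assignment is forced.
Picking the cheapest available clerk for each shift independently would cost €266, but that ignores the shift limits.
An optimal schedule: Aug 6→Watson, Aug 7→Diallo, Aug 8→Diallo, Aug 9→Dana+Vasquez, Aug 10→Watson+Dana, Aug 11→Diallo, Aug 12→Dana, Aug 13→Watson.
Total: 27 + 26 + 26 + 28 + 29 + 27 + 28 + 26 + 28 + 27 = €272.

€272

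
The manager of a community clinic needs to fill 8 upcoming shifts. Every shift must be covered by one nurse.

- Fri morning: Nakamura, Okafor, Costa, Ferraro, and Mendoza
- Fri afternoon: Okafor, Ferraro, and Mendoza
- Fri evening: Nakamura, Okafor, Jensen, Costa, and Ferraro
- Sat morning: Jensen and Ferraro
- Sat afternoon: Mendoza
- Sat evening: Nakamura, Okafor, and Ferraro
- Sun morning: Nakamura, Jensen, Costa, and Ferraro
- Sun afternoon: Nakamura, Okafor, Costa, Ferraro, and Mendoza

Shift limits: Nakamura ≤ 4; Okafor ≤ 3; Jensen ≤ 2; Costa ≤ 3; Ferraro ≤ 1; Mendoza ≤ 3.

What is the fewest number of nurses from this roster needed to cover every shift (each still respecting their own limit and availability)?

3

8 slots to fill and no one can take more than 4, so at least ⌈8/4⌉ = 2 nurses are needed.
Any 2 nurses together have capacity at most 4+3 = 7 < 8 slots, so 2 can never suffice.
Nakamura, Jensen, and Mendoza alone can cover everything: Fri morning→Nakamura, Fri afternoon→Mendoza, Fri evening→Nakamura, Sat morning→Jensen, Sat afternoon→Mendoza, Sat evening→Nakamura, Sun morning→Nakamura, Sun afternoon→Mendoza.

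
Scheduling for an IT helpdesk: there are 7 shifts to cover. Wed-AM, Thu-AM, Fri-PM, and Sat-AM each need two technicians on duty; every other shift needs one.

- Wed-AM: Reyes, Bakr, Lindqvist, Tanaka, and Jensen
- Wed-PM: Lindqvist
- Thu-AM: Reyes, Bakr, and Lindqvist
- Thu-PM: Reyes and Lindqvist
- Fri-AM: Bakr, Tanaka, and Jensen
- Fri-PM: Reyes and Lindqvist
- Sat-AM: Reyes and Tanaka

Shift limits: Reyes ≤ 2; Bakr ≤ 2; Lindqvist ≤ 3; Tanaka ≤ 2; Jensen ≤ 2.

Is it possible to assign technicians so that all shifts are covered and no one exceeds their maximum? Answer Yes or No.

No

Total capacity is 11 and 11 slots are needed, so capacity alone doesn't rule it out.
Shifts {Wed-PM, Thu-AM, Thu-PM, Fri-PM, Sat-AM} need 8 worker-slots in total, but the technicians available for any of those shifts (Reyes, Bakr, Lindqvist, and Tanaka) can supply at most 7 among them. So no valid schedule exists.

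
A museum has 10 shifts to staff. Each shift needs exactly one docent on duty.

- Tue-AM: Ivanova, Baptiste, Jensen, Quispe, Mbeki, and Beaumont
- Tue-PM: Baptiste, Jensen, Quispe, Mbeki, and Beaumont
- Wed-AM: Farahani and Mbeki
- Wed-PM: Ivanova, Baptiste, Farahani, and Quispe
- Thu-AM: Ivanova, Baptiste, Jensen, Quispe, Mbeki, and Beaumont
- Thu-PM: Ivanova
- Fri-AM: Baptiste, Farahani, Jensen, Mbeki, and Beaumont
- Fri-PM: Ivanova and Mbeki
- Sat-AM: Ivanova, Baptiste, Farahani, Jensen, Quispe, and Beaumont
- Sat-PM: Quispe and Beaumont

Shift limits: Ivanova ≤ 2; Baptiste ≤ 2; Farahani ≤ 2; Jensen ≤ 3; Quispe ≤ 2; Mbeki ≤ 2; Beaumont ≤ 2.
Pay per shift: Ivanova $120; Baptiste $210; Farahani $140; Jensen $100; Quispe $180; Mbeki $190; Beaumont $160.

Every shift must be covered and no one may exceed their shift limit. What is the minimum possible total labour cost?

$1320

Thu-PM can only be covered by Ivanova, so that assignment is forced.
Picking the cheapest available docent for each shift independently would cost $1160, but that ignores the shift limits.
An optimal schedule: Tue-AM→Jensen, Tue-PM→Jensen, Wed-AM→Farahani, Wed-PM→Farahani, Thu-AM→Beaumont, Thu-PM→Ivanova, Fri-AM→Jensen, Fri-PM→Ivanova, Sat-AM→Quispe, Sat-PM→Beaumont.
Total: 100 + 100 + 140 + 140 + 160 + 120 + 100 + 120 + 180 + 160 = $1320.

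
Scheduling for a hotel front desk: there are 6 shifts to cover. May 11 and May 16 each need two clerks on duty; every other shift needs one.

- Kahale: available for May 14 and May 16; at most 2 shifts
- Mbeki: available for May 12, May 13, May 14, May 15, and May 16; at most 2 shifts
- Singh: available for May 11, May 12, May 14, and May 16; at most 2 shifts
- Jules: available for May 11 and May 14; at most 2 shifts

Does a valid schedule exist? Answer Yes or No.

No

Total capacity is 8 and 8 slots are needed, so capacity alone doesn't rule it out.
Shifts {May 11, May 12, May 13, May 15, May 16} need 7 worker-slots in total, but the clerks available for any of those shifts (Kahale, Mbeki, Singh, and Jules) can supply at most 6 among them. So no valid schedule exists.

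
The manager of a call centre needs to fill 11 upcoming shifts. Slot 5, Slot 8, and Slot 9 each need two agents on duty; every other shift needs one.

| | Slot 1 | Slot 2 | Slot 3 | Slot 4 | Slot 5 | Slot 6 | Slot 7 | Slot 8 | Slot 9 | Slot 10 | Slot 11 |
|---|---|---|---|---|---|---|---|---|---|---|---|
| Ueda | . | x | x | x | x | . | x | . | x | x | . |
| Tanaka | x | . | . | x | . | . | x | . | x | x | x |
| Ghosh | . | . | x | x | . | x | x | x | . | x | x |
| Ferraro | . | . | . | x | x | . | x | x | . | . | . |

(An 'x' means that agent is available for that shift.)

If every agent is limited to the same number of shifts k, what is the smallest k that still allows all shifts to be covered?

4

With 4 agents and 14 worker-slots to fill, someone must work at least ⌈14/4⌉ = 4 shifts, so k ≥ 4.
k = 4 works: Slot 1→Tanaka, Slot 2→Ueda, Slot 3→Ueda, Slot 4→Ghosh, Slot 5→Ueda+Ferraro, Slot 6→Ghosh, Slot 7→Ghosh, Slot 8→Ghosh+Ferraro, Slot 9→Ueda+Tanaka, Slot 10→Tanaka, Slot 11→Tanaka.
Loads: Ueda 4, Tanaka 4, Ghosh 4, Ferraro 2 — all ≤ 4.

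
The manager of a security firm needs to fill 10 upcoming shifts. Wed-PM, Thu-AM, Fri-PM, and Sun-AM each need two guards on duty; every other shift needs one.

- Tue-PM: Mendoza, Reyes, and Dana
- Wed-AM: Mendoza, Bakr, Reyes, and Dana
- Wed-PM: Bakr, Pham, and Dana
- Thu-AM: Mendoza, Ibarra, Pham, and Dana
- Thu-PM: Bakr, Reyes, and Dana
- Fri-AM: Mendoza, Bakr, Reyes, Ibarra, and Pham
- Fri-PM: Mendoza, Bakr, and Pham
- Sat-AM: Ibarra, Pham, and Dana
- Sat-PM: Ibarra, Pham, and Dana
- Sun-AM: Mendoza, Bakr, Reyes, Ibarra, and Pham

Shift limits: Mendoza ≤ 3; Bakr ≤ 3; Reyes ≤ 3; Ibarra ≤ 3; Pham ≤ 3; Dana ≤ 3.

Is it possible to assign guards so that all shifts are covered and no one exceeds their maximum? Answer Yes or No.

Yes

One valid schedule: Tue-PM→Mendoza, Wed-AM→Mendoza, Wed-PM→Bakr+Pham, Thu-AM→Ibarra+Pham, Thu-PM→Bakr, Fri-AM→Reyes, Fri-PM→Mendoza+Bakr, Sat-AM→Ibarra, Sat-PM→Ibarra, Sun-AM→Reyes+Pham.
Loads: Mendoza 3/3, Bakr 3/3, Reyes 2/3, Ibarra 3/3, Pham 3/3, Dana 0/3 — all within limits.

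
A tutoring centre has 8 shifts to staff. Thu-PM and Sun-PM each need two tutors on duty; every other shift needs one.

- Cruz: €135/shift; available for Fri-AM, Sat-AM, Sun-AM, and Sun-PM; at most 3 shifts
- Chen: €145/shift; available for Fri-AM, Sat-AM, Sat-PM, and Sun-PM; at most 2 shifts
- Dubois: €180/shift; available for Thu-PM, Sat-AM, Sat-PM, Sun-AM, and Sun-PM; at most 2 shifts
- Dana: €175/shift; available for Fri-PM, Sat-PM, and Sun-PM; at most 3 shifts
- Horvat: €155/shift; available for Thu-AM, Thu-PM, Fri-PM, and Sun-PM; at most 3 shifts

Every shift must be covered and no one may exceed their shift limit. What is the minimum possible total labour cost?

Thu-AM can only be covered by Horvat, so that assignment is forced.
Thu-PM can only be covered by Dubois and Horvat, so that assignment is forced.
Picking the cheapest available tutor for each shift independently would cost €1475, but that ignores the shift limits.
An optimal schedule: Thu-AM→Horvat, Thu-PM→Horvat+Dubois, Fri-AM→Cruz, Fri-PM→Horvat, Sat-AM→Cruz, Sat-PM→Chen, Sun-AM→Cruz, Sun-PM→Chen+Dana.
Total: 155 + 155 + 180 + 135 + 155 + 135 + 145 + 135 + 145 + 175 = €1515.

€1515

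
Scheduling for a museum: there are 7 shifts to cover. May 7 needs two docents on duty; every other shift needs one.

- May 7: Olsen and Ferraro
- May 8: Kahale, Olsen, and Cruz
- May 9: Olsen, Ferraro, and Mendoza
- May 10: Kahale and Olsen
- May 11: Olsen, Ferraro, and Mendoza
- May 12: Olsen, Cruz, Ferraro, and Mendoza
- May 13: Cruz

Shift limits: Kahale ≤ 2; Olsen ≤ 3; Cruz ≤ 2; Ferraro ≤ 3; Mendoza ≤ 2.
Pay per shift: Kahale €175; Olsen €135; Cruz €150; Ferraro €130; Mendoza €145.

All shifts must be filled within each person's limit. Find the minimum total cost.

May 7 can only be covered by Olsen and Ferraro, so that assignment is forced.
May 13 can only be covered by Cruz, so that assignment is forced.
Picking the cheapest available docent for each shift independently would cost €1075, but that ignores the shift limits.
An optimal schedule: May 7→Ferraro+Olsen, May 8→Olsen, May 9→Ferraro, May 10→Olsen, May 11→Ferraro, May 12→Mendoza, May 13→Cruz.
Total: 130 + 135 + 135 + 130 + 135 + 130 + 145 + 150 = €1090.

€1090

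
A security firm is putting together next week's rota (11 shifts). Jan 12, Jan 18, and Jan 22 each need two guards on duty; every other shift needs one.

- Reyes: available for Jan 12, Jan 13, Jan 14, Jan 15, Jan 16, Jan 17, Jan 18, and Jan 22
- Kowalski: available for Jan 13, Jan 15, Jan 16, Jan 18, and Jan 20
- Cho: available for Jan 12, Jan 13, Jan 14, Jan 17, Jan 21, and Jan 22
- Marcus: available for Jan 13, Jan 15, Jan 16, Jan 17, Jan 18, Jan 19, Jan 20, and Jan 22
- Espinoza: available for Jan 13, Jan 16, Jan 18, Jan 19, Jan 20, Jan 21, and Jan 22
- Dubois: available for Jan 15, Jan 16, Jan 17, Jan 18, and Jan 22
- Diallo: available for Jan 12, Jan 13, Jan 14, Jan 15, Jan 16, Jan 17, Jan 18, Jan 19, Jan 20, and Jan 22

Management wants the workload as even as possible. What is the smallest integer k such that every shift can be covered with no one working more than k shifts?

With 7 guards and 14 worker-slots to fill, someone must work at least ⌈14/7⌉ = 2 shifts, so k ≥ 2.
k = 2 works: Jan 12→Reyes+Cho, Jan 13→Espinoza, Jan 14→Reyes, Jan 15→Kowalski, Jan 16→Espinoza, Jan 17→Marcus, Jan 18→Dubois+Diallo, Jan 19→Marcus, Jan 20→Kowalski, Jan 21→Cho, Jan 22→Dubois+Diallo.
Loads: Reyes 2, Kowalski 2, Cho 2, Marcus 2, Espinoza 2, Dubois 2, Diallo 2 — all ≤ 2.

2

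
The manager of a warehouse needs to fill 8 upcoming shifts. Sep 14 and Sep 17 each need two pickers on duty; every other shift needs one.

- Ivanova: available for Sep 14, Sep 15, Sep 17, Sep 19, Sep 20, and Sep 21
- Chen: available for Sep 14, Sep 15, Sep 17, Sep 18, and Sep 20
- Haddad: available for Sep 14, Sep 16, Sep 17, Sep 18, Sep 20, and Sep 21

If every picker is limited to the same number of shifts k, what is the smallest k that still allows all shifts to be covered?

With 3 pickers and 10 worker-slots to fill, someone must work at least ⌈10/3⌉ = 4 shifts, so k ≥ 4.
k = 4 works: Sep 14→Ivanova+Chen, Sep 15→Ivanova, Sep 16→Haddad, Sep 17→Chen+Haddad, Sep 18→Chen, Sep 19→Ivanova, Sep 20→Chen, Sep 21→Ivanova.
Loads: Ivanova 4, Chen 4, Haddad 2 — all ≤ 4.

4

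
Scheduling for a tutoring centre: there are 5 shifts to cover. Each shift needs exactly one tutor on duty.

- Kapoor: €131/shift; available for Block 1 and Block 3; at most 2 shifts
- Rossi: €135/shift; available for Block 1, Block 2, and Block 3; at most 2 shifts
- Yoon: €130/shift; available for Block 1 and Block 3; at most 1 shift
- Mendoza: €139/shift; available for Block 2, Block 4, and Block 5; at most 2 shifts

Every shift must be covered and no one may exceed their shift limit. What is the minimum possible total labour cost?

Block 4 can only be covered by Mendoza, so that assignment is forced.
Block 5 can only be covered by Mendoza, so that assignment is forced.
Picking the cheapest available tutor for each shift independently would cost €673, but that ignores the shift limits.
An optimal schedule: Block 1→Yoon, Block 2→Rossi, Block 3→Kapoor, Block 4→Mendoza, Block 5→Mendoza.
Total: 130 + 135 + 131 + 139 + 139 = €674.

€674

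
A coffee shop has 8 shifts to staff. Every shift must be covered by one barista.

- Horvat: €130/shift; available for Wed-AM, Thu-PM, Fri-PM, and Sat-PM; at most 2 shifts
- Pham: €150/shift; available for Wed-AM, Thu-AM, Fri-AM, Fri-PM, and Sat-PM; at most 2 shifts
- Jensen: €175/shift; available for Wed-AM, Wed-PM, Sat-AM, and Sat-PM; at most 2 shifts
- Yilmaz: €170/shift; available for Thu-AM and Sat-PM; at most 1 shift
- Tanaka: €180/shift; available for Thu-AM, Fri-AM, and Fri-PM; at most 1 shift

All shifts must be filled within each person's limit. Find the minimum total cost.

Wed-PM can only be covered by Jensen, so that assignment is forced.
Thu-PM can only be covered by Horvat, so that assignment is forced.
Sat-AM can only be covered by Jensen, so that assignment is forced.
Picking the cheapest available barista for each shift independently would cost €1170, but that ignores the shift limits.
An optimal schedule: Wed-AM→Horvat, Wed-PM→Jensen, Thu-AM→Pham, Thu-PM→Horvat, Fri-AM→Pham, Fri-PM→Tanaka, Sat-AM→Jensen, Sat-PM→Yilmaz.
Total: 130 + 175 + 150 + 130 + 150 + 180 + 175 + 170 = €1260.

€1260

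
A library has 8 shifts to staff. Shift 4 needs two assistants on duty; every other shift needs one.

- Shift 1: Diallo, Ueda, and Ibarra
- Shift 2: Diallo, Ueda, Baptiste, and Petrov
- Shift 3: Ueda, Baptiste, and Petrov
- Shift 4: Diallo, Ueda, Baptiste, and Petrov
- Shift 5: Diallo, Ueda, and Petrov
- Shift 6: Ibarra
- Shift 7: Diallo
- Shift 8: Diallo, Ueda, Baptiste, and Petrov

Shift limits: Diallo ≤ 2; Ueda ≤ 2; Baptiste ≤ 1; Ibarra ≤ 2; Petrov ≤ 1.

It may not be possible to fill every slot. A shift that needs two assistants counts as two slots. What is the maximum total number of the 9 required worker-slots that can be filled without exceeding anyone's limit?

8

Total capacity across all assistants is 2+2+1+2+1 = 8, and 9 slots are needed, so at most 8 can be filled.
An assignment achieving 8: Shift 1→Ibarra, Shift 2→Ueda, Shift 3→Ueda, Shift 4→Baptiste+Petrov, Shift 5→Diallo, Shift 6→Ibarra, Shift 7→Diallo.
Loads: Diallo 2/2, Ueda 2/2, Baptiste 1/1, Ibarra 2/2, Petrov 1/1.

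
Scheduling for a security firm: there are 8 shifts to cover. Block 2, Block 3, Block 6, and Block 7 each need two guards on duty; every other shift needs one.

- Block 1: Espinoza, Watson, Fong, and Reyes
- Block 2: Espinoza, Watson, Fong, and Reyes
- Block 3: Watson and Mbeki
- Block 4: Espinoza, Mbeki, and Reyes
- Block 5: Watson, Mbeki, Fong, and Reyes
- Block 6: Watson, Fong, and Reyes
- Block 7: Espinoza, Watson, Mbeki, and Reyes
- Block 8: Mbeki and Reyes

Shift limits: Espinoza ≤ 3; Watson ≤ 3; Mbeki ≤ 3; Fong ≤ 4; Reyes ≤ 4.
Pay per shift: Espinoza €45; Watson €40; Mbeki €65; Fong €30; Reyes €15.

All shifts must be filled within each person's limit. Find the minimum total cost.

Block 3 can only be covered by Watson and Mbeki, so that assignment is forced.
Picking the cheapest available guard for each shift independently would cost €310, but that ignores the shift limits.
An optimal schedule: Block 1→Fong, Block 2→Fong+Watson, Block 3→Watson+Mbeki, Block 4→Reyes, Block 5→Fong, Block 6→Reyes+Fong, Block 7→Reyes+Watson, Block 8→Reyes.
Total: 30 + 30 + 40 + 40 + 65 + 15 + 30 + 15 + 30 + 15 + 40 + 15 = €365.

€365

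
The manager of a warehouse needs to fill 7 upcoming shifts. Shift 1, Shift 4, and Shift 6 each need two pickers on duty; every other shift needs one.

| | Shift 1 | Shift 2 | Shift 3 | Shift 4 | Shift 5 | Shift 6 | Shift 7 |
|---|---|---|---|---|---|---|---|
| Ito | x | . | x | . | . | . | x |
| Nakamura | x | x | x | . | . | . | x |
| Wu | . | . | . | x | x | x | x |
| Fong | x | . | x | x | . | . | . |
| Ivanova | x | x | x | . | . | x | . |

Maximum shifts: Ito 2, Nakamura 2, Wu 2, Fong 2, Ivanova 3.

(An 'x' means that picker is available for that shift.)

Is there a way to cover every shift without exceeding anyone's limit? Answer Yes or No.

Total capacity is 11 and 10 slots are needed, so capacity alone doesn't rule it out.
Shifts {Shift 4, Shift 5, Shift 6} need 5 worker-slots in total, but the pickers available for any of those shifts (Wu, Fong, and Ivanova) can supply at most 4 among them. So no valid schedule exists.

No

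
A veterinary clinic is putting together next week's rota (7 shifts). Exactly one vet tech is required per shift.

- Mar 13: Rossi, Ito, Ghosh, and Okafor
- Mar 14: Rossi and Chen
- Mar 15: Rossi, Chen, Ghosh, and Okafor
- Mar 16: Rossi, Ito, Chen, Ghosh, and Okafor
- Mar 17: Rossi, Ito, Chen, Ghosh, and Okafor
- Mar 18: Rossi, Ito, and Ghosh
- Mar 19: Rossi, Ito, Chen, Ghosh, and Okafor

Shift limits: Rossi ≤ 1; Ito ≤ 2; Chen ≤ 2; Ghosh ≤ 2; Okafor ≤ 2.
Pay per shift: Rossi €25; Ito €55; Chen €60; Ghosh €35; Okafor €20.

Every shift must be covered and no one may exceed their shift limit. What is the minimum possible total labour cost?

Picking the cheapest available vet tech for each shift independently would cost €150, but that ignores the shift limits.
An optimal schedule: Mar 13→Okafor, Mar 14→Rossi, Mar 15→Okafor, Mar 16→Ghosh, Mar 17→Ito, Mar 18→Ghosh, Mar 19→Ito.
Total: 20 + 25 + 20 + 35 + 55 + 35 + 55 = €245.

€245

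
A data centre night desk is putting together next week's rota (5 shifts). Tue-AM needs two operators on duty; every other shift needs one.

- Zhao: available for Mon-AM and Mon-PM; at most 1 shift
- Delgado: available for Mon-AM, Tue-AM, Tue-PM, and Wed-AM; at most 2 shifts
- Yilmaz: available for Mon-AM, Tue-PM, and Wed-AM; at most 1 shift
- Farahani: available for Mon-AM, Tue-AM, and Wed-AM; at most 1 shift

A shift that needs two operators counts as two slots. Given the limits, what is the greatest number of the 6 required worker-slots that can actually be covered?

5

Total capacity across all operators is 1+2+1+1 = 5, and 6 slots are needed, so at most 5 can be filled.
An assignment achieving 5: Mon-PM→Zhao, Tue-AM→Delgado+Farahani, Tue-PM→Delgado, Wed-AM→Yilmaz.
Loads: Zhao 1/1, Delgado 2/2, Yilmaz 1/1, Farahani 1/1.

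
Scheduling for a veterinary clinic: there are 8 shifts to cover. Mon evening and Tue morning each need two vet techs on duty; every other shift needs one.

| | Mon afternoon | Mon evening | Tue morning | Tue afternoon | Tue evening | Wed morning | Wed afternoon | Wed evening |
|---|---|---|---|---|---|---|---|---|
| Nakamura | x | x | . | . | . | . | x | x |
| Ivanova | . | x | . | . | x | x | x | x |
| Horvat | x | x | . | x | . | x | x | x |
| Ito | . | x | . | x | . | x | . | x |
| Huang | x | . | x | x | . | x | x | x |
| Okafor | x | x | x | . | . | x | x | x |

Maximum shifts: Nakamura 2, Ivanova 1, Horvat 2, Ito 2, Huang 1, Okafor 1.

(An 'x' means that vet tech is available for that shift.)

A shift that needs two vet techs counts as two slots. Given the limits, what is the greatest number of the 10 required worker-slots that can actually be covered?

Total capacity across all vet techs is 2+1+2+2+1+1 = 9, and 10 slots are needed, so at most 9 can be filled.
An assignment achieving 9: Mon afternoon→Nakamura, Mon evening→Nakamura+Horvat, Tue morning→Huang+Okafor, Tue afternoon→Horvat, Tue evening→Ivanova, Wed morning→Ito, Wed evening→Ito.
Loads: Nakamura 2/2, Ivanova 1/1, Horvat 2/2, Ito 2/2, Huang 1/1, Okafor 1/1.

9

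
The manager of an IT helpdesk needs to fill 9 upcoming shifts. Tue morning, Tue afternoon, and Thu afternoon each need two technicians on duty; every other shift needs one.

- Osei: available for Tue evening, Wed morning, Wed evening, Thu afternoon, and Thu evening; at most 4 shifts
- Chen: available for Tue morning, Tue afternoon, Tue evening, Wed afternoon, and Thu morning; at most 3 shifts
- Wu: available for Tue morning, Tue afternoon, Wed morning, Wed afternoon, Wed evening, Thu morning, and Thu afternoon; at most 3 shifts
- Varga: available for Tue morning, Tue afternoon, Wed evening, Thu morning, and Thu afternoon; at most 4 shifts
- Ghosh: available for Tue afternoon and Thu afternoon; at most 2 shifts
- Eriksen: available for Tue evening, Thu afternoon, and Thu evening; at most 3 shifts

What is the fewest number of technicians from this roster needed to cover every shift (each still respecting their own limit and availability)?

4

12 slots to fill and no one can take more than 4, so at least ⌈12/4⌉ = 3 technicians are needed.
Any 3 technicians together have capacity at most 4+4+3 = 11 < 12 slots, so 3 can never suffice.
Osei, Chen, Wu, and Varga alone can cover everything: Tue morning→Chen+Wu, Tue afternoon→Chen+Wu, Tue evening→Osei, Wed morning→Osei, Wed afternoon→Chen, Wed evening→Osei, Thu morning→Varga, Thu afternoon→Wu+Varga, Thu evening→Osei.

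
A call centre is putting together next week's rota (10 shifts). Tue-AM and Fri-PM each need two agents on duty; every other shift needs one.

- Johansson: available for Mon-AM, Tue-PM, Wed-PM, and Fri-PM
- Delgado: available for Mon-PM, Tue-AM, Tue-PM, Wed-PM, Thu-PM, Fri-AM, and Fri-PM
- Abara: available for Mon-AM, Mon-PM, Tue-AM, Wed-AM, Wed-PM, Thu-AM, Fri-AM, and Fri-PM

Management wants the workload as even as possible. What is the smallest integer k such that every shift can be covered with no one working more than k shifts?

4

With 3 agents and 12 worker-slots to fill, someone must work at least ⌈12/3⌉ = 4 shifts, so k ≥ 4.
k = 4 works: Mon-AM→Johansson, Mon-PM→Delgado, Tue-AM→Delgado+Abara, Tue-PM→Johansson, Wed-AM→Abara, Wed-PM→Johansson, Thu-AM→Abara, Thu-PM→Delgado, Fri-AM→Delgado, Fri-PM→Johansson+Abara.
Loads: Johansson 4, Delgado 4, Abara 4 — all ≤ 4.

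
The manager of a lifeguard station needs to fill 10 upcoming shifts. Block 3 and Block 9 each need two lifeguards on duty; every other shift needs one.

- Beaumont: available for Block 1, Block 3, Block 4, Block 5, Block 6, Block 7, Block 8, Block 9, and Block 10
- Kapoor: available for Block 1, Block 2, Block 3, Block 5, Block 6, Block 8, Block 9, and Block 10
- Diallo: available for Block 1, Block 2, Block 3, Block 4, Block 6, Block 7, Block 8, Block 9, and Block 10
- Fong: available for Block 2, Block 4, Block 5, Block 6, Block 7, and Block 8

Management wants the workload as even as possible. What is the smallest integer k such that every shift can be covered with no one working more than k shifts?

3

With 4 lifeguards and 12 worker-slots to fill, someone must work at least ⌈12/4⌉ = 3 shifts, so k ≥ 3.
k = 3 works: Block 1→Beaumont, Block 2→Kapoor, Block 3→Beaumont+Kapoor, Block 4→Beaumont, Block 5→Fong, Block 6→Fong, Block 7→Diallo, Block 8→Fong, Block 9→Kapoor+Diallo, Block 10→Diallo.
Loads: Beaumont 3, Kapoor 3, Diallo 3, Fong 3 — all ≤ 3.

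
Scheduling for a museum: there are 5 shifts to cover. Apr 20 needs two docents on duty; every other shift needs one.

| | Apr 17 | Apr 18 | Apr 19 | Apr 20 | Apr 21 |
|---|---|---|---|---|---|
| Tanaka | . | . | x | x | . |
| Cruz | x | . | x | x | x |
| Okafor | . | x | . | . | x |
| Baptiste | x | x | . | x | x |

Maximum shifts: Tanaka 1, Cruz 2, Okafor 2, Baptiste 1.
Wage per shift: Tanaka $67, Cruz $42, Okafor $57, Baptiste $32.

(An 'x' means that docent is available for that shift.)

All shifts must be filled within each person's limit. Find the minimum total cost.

$297

Picking the cheapest available docent for each shift independently would cost $212, but that ignores the shift limits.
An optimal schedule: Apr 17→Cruz, Apr 18→Okafor, Apr 19→Tanaka, Apr 20→Cruz+Baptiste, Apr 21→Okafor.
Total: 42 + 57 + 67 + 42 + 32 + 57 = $297.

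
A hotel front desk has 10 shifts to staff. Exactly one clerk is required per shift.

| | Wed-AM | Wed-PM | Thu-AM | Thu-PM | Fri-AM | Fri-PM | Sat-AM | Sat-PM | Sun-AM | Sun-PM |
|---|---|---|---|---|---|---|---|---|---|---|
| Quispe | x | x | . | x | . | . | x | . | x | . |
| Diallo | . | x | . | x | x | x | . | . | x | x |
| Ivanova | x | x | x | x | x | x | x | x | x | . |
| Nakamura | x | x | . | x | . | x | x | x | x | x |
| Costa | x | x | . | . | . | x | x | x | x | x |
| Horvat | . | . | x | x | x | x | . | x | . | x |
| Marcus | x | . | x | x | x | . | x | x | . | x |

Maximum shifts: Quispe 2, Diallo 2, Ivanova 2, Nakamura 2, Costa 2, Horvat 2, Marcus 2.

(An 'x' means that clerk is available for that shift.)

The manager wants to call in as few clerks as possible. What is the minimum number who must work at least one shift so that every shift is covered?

10 slots to fill and no one can take more than 2, so at least ⌈10/2⌉ = 5 clerks are needed.
Quispe, Diallo, Ivanova, Nakamura, and Costa alone can cover everything: Wed-AM→Quispe, Wed-PM→Costa, Thu-AM→Ivanova, Thu-PM→Quispe, Fri-AM→Diallo, Fri-PM→Nakamura, Sat-AM→Nakamura, Sat-PM→Ivanova, Sun-AM→Costa, Sun-PM→Diallo.

5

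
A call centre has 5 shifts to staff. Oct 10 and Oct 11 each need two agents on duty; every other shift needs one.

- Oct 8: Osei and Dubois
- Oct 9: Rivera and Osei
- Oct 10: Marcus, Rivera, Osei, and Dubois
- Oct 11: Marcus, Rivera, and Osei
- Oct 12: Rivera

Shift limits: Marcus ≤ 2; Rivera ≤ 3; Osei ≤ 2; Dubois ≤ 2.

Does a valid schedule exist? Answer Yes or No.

Oct 12 can only be covered by Rivera, so that assignment is forced.
One valid schedule: Oct 8→Osei, Oct 9→Rivera, Oct 10→Marcus+Osei, Oct 11→Marcus+Rivera, Oct 12→Rivera.
Loads: Marcus 2/2, Rivera 3/3, Osei 2/2, Dubois 0/2 — all within limits.

Yes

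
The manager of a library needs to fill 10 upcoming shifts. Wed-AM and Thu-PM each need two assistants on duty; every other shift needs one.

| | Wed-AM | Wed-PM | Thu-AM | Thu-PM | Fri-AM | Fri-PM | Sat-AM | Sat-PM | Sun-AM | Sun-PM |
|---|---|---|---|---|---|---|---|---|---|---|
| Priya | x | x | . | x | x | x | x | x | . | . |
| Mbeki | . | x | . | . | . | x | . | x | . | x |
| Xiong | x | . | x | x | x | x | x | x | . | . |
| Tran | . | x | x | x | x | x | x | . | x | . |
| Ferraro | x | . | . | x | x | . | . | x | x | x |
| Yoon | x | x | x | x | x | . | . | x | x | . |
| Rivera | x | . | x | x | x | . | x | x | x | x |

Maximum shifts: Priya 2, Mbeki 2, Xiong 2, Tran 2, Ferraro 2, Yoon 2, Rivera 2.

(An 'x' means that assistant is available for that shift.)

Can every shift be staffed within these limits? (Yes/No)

One valid schedule: Wed-AM→Ferraro+Yoon, Wed-PM→Priya, Thu-AM→Xiong, Thu-PM→Ferraro+Yoon, Fri-AM→Tran, Fri-PM→Priya, Sat-AM→Xiong, Sat-PM→Mbeki, Sun-AM→Tran, Sun-PM→Mbeki.
Loads: Priya 2/2, Mbeki 2/2, Xiong 2/2, Tran 2/2, Ferraro 2/2, Yoon 2/2, Rivera 0/2 — all within limits.

Yes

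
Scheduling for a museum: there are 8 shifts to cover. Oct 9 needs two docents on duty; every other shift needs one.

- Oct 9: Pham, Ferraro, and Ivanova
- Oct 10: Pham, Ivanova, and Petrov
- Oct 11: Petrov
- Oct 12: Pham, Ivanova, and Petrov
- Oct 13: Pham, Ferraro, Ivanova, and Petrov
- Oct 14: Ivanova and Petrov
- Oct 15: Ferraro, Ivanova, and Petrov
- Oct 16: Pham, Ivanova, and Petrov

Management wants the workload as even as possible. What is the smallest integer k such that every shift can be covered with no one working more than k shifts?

With 4 docents and 9 worker-slots to fill, someone must work at least ⌈9/4⌉ = 3 shifts, so k ≥ 3.
k = 3 works: Oct 9→Pham+Ferraro, Oct 10→Pham, Oct 11→Petrov, Oct 12→Pham, Oct 13→Ferraro, Oct 14→Ivanova, Oct 15→Ferraro, Oct 16→Ivanova.
Loads: Pham 3, Ferraro 3, Ivanova 2, Petrov 1 — all ≤ 3.

3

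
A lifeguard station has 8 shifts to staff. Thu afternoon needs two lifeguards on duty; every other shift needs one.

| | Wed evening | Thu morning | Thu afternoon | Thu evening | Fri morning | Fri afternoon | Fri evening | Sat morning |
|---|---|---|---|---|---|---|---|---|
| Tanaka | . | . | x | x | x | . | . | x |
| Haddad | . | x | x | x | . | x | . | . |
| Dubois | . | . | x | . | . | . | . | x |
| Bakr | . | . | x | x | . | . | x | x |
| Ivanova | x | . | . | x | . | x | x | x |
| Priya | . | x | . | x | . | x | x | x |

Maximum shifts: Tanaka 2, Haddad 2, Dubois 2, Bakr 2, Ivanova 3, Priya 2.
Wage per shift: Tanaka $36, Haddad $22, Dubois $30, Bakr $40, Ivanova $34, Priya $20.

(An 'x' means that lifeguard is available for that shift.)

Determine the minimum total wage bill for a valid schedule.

Wed evening can only be covered by Ivanova, so that assignment is forced.
Fri morning can only be covered by Tanaka, so that assignment is forced.
Picking the cheapest available lifeguard for each shift independently would cost $222, but that ignores the shift limits.
An optimal schedule: Wed evening→Ivanova, Thu morning→Priya, Thu afternoon→Haddad+Dubois, Thu evening→Haddad, Fri morning→Tanaka, Fri afternoon→Priya, Fri evening→Ivanova, Sat morning→Dubois.
Total: 34 + 20 + 22 + 30 + 22 + 36 + 20 + 34 + 30 = $248.

$248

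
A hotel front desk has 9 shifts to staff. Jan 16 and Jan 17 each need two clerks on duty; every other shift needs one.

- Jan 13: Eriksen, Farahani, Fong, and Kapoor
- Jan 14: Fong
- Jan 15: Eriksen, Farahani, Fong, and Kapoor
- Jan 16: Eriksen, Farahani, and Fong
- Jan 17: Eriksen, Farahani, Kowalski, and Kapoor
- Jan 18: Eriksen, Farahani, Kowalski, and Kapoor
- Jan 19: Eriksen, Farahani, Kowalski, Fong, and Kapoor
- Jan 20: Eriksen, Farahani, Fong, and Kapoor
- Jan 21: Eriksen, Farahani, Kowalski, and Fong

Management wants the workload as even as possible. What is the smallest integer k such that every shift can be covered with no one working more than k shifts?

3

With 5 clerks and 11 worker-slots to fill, someone must work at least ⌈11/5⌉ = 3 shifts, so k ≥ 3.
k = 3 works: Jan 13→Eriksen, Jan 14→Fong, Jan 15→Eriksen, Jan 16→Eriksen+Farahani, Jan 17→Kowalski+Kapoor, Jan 18→Farahani, Jan 19→Kowalski, Jan 20→Farahani, Jan 21→Kowalski.
Loads: Eriksen 3, Farahani 3, Kowalski 3, Fong 1, Kapoor 1 — all ≤ 3.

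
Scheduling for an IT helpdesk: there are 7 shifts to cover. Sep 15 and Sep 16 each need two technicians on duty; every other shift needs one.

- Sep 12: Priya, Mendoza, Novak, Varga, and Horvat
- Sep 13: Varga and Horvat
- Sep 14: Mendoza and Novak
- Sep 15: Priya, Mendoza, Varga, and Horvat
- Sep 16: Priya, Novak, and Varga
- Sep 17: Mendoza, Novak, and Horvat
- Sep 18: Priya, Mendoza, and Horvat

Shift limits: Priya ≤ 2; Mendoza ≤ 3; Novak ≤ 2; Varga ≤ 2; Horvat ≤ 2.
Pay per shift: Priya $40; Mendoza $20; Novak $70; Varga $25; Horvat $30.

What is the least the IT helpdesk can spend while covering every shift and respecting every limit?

$250

Picking the cheapest available technician for each shift independently would cost $215, but that ignores the shift limits.
An optimal schedule: Sep 12→Horvat, Sep 13→Varga, Sep 14→Mendoza, Sep 15→Horvat+Priya, Sep 16→Varga+Priya, Sep 17→Mendoza, Sep 18→Mendoza.
Total: 30 + 25 + 20 + 30 + 40 + 25 + 40 + 20 + 20 = $250.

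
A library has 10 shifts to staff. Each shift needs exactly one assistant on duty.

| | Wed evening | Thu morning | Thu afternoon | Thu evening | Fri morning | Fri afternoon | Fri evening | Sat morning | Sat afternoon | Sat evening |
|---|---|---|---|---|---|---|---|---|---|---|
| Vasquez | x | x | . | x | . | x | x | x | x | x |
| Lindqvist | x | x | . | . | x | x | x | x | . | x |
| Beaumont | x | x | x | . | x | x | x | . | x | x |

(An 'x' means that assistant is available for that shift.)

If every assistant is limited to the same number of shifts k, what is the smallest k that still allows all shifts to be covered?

With 3 assistants and 10 worker-slots to fill, someone must work at least ⌈10/3⌉ = 4 shifts, so k ≥ 4.
k = 4 works: Wed evening→Vasquez, Thu morning→Lindqvist, Thu afternoon→Beaumont, Thu evening→Vasquez, Fri morning→Lindqvist, Fri afternoon→Lindqvist, Fri evening→Lindqvist, Sat morning→Vasquez, Sat afternoon→Vasquez, Sat evening→Beaumont.
Loads: Vasquez 4, Lindqvist 4, Beaumont 2 — all ≤ 4.

4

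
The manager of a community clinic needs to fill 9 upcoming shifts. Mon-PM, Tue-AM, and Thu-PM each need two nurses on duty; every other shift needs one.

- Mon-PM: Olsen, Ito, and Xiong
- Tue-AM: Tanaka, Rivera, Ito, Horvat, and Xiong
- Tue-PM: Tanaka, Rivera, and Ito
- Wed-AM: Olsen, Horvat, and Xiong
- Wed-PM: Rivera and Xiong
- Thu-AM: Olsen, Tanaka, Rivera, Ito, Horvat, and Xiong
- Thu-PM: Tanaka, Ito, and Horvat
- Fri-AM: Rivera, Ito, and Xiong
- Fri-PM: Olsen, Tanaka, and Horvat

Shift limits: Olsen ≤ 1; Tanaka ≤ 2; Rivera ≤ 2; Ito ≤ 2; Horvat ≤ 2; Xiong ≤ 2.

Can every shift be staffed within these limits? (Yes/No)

Total capacity is 1+2+2+2+2+2 = 11 but 12 worker-slots are needed — infeasible.

No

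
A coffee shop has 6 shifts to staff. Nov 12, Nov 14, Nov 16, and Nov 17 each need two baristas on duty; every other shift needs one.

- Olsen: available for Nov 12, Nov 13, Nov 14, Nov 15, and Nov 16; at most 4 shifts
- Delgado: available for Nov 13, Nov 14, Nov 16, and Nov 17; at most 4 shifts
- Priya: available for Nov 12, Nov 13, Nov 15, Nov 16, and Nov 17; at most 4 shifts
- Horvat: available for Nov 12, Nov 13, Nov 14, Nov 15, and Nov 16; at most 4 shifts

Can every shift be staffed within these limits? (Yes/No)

Yes

Nov 17 can only be covered by Delgado and Priya, so that assignment is forced.
One valid schedule: Nov 12→Olsen+Priya, Nov 13→Olsen, Nov 14→Olsen+Delgado, Nov 15→Olsen, Nov 16→Delgado+Priya, Nov 17→Delgado+Priya.
Loads: Olsen 4/4, Delgado 3/4, Priya 3/4, Horvat 0/4 — all within limits.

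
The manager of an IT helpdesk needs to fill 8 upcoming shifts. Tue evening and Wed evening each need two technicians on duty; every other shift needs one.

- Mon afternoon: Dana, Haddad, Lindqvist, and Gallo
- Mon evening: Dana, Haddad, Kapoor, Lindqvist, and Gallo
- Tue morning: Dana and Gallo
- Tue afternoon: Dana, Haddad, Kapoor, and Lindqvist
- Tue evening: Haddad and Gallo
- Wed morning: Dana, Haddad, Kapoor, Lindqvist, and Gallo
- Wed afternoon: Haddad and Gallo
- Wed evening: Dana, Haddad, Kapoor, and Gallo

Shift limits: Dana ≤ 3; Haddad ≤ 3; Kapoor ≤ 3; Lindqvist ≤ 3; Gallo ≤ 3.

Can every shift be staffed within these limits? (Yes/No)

Yes

Tue evening can only be covered by Haddad and Gallo, so that assignment is forced.
One valid schedule: Mon afternoon→Dana, Mon evening→Haddad, Tue morning→Dana, Tue afternoon→Dana, Tue evening→Haddad+Gallo, Wed morning→Kapoor, Wed afternoon→Haddad, Wed evening→Kapoor+Gallo.
Loads: Dana 3/3, Haddad 3/3, Kapoor 2/3, Lindqvist 0/3, Gallo 2/3 — all within limits.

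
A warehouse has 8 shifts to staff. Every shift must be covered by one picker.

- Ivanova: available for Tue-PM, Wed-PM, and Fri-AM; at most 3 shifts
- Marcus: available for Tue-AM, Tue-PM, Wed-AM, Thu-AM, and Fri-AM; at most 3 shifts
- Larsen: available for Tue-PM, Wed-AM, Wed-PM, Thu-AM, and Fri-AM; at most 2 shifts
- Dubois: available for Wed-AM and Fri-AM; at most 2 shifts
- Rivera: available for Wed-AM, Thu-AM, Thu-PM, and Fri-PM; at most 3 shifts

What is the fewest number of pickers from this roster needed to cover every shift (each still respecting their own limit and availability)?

3

8 slots to fill and no one can take more than 3, so at least ⌈8/3⌉ = 3 pickers are needed.
Ivanova, Marcus, and Rivera alone can cover everything: Tue-AM→Marcus, Tue-PM→Ivanova, Wed-AM→Marcus, Wed-PM→Ivanova, Thu-AM→Marcus, Thu-PM→Rivera, Fri-AM→Ivanova, Fri-PM→Rivera.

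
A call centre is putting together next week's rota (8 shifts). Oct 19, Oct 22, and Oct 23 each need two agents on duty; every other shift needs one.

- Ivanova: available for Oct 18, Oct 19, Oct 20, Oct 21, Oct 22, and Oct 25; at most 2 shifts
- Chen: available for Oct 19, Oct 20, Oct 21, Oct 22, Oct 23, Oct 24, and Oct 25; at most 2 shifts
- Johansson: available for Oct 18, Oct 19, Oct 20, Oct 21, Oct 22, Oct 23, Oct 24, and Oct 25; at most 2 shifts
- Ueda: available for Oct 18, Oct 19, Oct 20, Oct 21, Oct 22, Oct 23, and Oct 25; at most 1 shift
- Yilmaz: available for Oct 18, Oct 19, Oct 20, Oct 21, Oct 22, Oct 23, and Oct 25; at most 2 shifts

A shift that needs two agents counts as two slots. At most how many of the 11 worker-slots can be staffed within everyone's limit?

9

Total capacity across all agents is 2+2+2+1+2 = 9, and 11 slots are needed, so at most 9 can be filled.
An assignment achieving 9: Oct 18→Ivanova, Oct 19→Ivanova+Johansson, Oct 20→Ueda, Oct 21→Yilmaz, Oct 22→Yilmaz, Oct 23→Chen+Johansson, Oct 24→Chen.
Loads: Ivanova 2/2, Chen 2/2, Johansson 2/2, Ueda 1/1, Yilmaz 2/2.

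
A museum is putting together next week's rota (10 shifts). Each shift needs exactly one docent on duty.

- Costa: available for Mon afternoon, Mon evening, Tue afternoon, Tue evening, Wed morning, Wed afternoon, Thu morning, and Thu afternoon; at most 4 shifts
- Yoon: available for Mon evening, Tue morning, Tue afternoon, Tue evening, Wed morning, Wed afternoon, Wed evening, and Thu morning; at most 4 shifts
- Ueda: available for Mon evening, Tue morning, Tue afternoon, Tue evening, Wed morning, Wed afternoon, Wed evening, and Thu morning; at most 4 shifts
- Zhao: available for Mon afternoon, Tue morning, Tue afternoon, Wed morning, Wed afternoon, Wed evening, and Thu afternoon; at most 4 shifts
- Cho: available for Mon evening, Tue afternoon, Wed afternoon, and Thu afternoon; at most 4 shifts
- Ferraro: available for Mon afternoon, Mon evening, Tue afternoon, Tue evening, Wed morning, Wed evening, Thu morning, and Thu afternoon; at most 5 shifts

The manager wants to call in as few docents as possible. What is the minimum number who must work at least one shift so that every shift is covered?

10 slots to fill and no one can take more than 5, so at least ⌈10/5⌉ = 2 docents are needed.
Any 2 docents together have capacity at most 5+4 = 9 < 10 slots, so 2 can never suffice.
Costa, Yoon, and Ueda alone can cover everything: Mon afternoon→Costa, Mon evening→Costa, Tue morning→Yoon, Tue afternoon→Costa, Tue evening→Yoon, Wed morning→Yoon, Wed afternoon→Ueda, Wed evening→Yoon, Thu morning→Ueda, Thu afternoon→Costa.

3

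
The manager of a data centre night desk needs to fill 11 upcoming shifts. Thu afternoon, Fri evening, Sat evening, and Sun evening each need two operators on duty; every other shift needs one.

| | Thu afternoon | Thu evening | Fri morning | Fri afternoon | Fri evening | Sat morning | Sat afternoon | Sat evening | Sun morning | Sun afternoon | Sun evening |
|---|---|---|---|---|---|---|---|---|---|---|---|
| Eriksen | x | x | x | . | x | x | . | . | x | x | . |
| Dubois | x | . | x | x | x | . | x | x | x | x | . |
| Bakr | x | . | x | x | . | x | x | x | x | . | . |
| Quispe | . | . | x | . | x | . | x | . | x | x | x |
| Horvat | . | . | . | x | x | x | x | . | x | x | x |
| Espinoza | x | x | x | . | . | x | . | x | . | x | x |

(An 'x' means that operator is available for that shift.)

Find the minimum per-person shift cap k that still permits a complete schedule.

With 6 operators and 15 worker-slots to fill, someone must work at least ⌈15/6⌉ = 3 shifts, so k ≥ 3.
k = 3 works: Thu afternoon→Bakr+Espinoza, Thu evening→Eriksen, Fri morning→Eriksen, Fri afternoon→Dubois, Fri evening→Quispe+Horvat, Sat morning→Eriksen, Sat afternoon→Dubois, Sat evening→Dubois+Bakr, Sun morning→Bakr, Sun afternoon→Quispe, Sun evening→Quispe+Horvat.
Loads: Eriksen 3, Dubois 3, Bakr 3, Quispe 3, Horvat 2, Espinoza 1 — all ≤ 3.

3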